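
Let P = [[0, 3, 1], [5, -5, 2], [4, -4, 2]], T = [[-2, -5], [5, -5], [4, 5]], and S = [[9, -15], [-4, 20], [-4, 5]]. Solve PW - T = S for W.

PW = S + T = [[7, -20], [1, 15], [0, 10]].
P is on the left of W, so left-multiply by P⁻¹: W = P⁻¹(S + T).
det P = -6, so P⁻¹ = [[1/3, 5/3, -11/6], [1/3, 2/3, -5/6], [0, -2, 5/2]].
W = P⁻¹(S + T) = [[4, 0], [3, -5], [-2, -5]].

W = [[4, 0], [3, -5], [-2, -5]]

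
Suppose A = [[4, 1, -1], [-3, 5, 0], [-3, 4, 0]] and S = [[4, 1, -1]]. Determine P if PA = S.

Right-multiplying both sides by A⁻¹ gives P = SA⁻¹.
A has determinant -3; A⁻¹ = [[0, 4/3, -5/3], [0, 1, -1], [-1, 19/3, -23/3]].
P = SA⁻¹ = [[4, 1, -1]] · [[0, 4/3, -5/3], [0, 1, -1], [-1, 19/3, -23/3]] = [[1, 0, 0]].

P = [[1, 0, 0]]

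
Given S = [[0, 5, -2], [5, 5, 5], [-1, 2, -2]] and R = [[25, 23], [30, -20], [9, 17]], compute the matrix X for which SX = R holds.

X = [[1, -3], [5, 3], [0, -4]]

Since S multiplies X on the left, X = S⁻¹R.
S has determinant -5; S⁻¹ = [[4, -6/5, -7], [-1, 2/5, 2], [-3, 1, 5]].
X = S⁻¹R = [[4, -6/5, -7], [-1, 2/5, 2], [-3, 1, 5]] · [[25, 23], [30, -20], [9, 17]] = [[1, -3], [5, 3], [0, -4]].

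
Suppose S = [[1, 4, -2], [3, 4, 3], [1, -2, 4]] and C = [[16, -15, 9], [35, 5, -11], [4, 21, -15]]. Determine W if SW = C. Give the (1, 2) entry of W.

S is on the left of W, so left-multiply by S⁻¹: W = S⁻¹C.
det S = 6, so S⁻¹ = [[11/3, -2, 10/3], [-3/2, 1, -3/2], [-5/3, 1, -4/3]].
W = S⁻¹C = [[11/3, -2, 10/3], [-3/2, 1, -3/2], [-5/3, 1, -4/3]] · [[16, -15, 9], [35, 5, -11], [4, 21, -15]] = [[2, 5, 5], [5, -4, -2], [3, 2, -6]].

5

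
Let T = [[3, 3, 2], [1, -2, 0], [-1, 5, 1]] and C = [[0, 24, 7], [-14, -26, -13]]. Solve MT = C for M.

T is on the right of M, so right-multiply by T⁻¹: M = CT⁻¹.
T has determinant -3; T⁻¹ = [[2/3, -7/3, -4/3], [1/3, -5/3, -2/3], [-1, 6, 3]].
M = CT⁻¹ = [[0, 24, 7], [-14, -26, -13]] · [[2/3, -7/3, -4/3], [1/3, -5/3, -2/3], [-1, 6, 3]] = [[1, 2, 5], [-5, -2, -3]].

M = [[1, 2, 5], [-5, -2, -3]]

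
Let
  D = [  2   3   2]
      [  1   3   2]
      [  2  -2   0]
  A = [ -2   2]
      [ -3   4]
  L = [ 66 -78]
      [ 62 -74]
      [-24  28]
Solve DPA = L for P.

P = D⁻¹LA⁻¹ (apply D⁻¹ on the left and A⁻¹ on the right).
det D = 4, so D⁻¹ = [[1, -1, 0], [1, -1, -1/2], [-2, 5/2, 3/4]].
A has determinant -2; A⁻¹ = [[-2, 1], [-3/2, 1]].
D⁻¹L = [[4, -4], [16, -18], [5, -8]].
P = (D⁻¹L)A⁻¹ = [[-2, 0], [-5, -2], [2, -3]].

P = [[-2, 0], [-5, -2], [2, -3]]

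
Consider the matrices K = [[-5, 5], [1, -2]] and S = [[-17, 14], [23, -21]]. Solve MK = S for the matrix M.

Since K sits to the right of M, M = SK⁻¹.
det K = 5, so K⁻¹ = [[-2/5, -1], [-1/5, -1]].
M = SK⁻¹ = [[-17, 14], [23, -21]] · [[-2/5, -1], [-1/5, -1]] = [[4, 3], [-5, -2]].

M = [[4, 3], [-5, -2]]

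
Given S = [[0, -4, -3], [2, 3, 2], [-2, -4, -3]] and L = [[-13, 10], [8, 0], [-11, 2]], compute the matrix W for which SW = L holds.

W = [[-1, 4], [4, -4], [-1, 2]]

Left-multiplying both sides by S⁻¹ gives W = S⁻¹L.
S has determinant -2; S⁻¹ = [[1/2, 0, -1/2], [-1, 3, 3], [1, -4, -4]].
W = S⁻¹L = [[1/2, 0, -1/2], [-1, 3, 3], [1, -4, -4]] · [[-13, 10], [8, 0], [-11, 2]] = [[-1, 4], [4, -4], [-1, 2]].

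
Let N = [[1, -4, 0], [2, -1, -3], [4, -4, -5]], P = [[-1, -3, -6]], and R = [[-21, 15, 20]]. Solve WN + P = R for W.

W = [[0, -2, -4]]

WN = R − P = [[-20, 18, 26]].
Since N sits to the right of W, W = (R − P)N⁻¹.
N has determinant 1; N⁻¹ = [[-7, -20, 12], [-2, -5, 3], [-4, -12, 7]].
W = (R − P)N⁻¹ = [[0, -2, -4]].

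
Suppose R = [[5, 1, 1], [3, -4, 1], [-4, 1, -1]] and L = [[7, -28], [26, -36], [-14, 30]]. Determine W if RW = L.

W = [[3, -6], [-5, 4], [-3, -2]]

R is on the left of W, so left-multiply by R⁻¹: W = R⁻¹L.
det R = 1; the adjugate gives R⁻¹ = [[3, 2, 5], [-1, -1, -2], [-13, -9, -23]].
W = R⁻¹L = [[3, 2, 5], [-1, -1, -2], [-13, -9, -23]] · [[7, -28], [26, -36], [-14, 30]] = [[3, -6], [-5, 4], [-3, -2]].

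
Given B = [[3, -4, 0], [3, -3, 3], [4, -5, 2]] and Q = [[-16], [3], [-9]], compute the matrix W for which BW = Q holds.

Left-multiplying both sides by B⁻¹ gives W = B⁻¹Q.
B has determinant 3; B⁻¹ = [[3, 8/3, -4], [2, 2, -3], [-1, -1/3, 1]].
W = B⁻¹Q = [[3, 8/3, -4], [2, 2, -3], [-1, -1/3, 1]] · [[-16], [3], [-9]] = [[-4], [1], [6]].

W = [[-4], [1], [6]]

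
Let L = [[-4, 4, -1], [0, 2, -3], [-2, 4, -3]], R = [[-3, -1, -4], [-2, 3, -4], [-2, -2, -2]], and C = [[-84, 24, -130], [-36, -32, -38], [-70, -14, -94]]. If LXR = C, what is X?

Left-multiply by L⁻¹ and right-multiply by R⁻¹: X = L⁻¹CR⁻¹.
det L = -4, so L⁻¹ = [[-3/2, -2, 5/2], [-3/2, -5/2, 3], [-1, -2, 2]].
R has determinant -2; R⁻¹ = [[7, -3, -8], [-2, 1, 2], [-5, 2, 11/2]].
L⁻¹C = [[23, -7, 36], [6, 2, 8], [16, 12, 18]].
X = (L⁻¹C)R⁻¹ = [[-5, -4, 0], [-2, 0, 0], [-2, 0, -5]].

X = [[-5, -4, 0], [-2, 0, 0], [-2, 0, -5]]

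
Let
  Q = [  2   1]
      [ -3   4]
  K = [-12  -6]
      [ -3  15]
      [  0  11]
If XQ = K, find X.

X = [[-6, 0], [3, 3], [3, 2]]

Since Q sits to the right of X, X = KQ⁻¹.
det Q = 11, so Q⁻¹ = [[4/11, -1/11], [3/11, 2/11]].
X = KQ⁻¹ = [[-12, -6], [-3, 15], [0, 11]] · [[4/11, -1/11], [3/11, 2/11]] = [[-6, 0], [3, 3], [3, 2]].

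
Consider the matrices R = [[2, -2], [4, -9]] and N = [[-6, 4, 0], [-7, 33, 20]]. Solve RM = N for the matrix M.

R is on the left of M, so left-multiply by R⁻¹: M = R⁻¹N.
det R = -10, so R⁻¹ = [[9/10, -1/5], [2/5, -1/5]].
M = R⁻¹N = [[9/10, -1/5], [2/5, -1/5]] · [[-6, 4, 0], [-7, 33, 20]] = [[-4, -3, -4], [-1, -5, -4]].

M = [[-4, -3, -4], [-1, -5, -4]]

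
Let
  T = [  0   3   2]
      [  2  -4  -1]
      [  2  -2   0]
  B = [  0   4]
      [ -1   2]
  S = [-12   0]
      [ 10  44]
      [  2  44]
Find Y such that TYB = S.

Y = [[4, 3], [-2, 4], [0, 0]]

Isolating Y: multiply by T⁻¹ from the left and B⁻¹ from the right, so Y = T⁻¹SB⁻¹.
T has determinant 2; T⁻¹ = [[-1, -2, 5/2], [-1, -2, 2], [2, 3, -3]].
B has determinant 4; B⁻¹ = [[1/2, -1], [1/4, 0]].
T⁻¹S = [[-3, 22], [-4, 0], [0, 0]].
Y = (T⁻¹S)B⁻¹ = [[4, 3], [-2, 4], [0, 0]].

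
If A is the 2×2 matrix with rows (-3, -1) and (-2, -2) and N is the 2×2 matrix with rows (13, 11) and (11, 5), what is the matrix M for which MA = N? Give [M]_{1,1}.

Right-multiplying both sides by A⁻¹ gives M = NA⁻¹.
det A = 4, so A⁻¹ = [[-1/2, 1/4], [1/2, -3/4]].
M = NA⁻¹ = [[13, 11], [11, 5]] · [[-1/2, 1/4], [1/2, -3/4]] = [[-1, -5], [-3, -1]].

-1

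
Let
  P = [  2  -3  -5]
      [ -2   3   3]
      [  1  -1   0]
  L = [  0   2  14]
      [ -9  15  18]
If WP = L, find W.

W = [[-4, -2, 4], [0, 6, 3]]

Right-multiplying both sides by P⁻¹ gives W = LP⁻¹.
det P = 2; the adjugate gives P⁻¹ = [[3/2, 5/2, 3], [3/2, 5/2, 2], [-1/2, -1/2, 0]].
W = LP⁻¹ = [[0, 2, 14], [-9, 15, 18]] · [[3/2, 5/2, 3], [3/2, 5/2, 2], [-1/2, -1/2, 0]] = [[-4, -2, 4], [0, 6, 3]].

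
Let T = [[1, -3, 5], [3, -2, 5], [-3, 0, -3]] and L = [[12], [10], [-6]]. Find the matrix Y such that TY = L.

Y = [[-2], [2], [4]]

Left-multiplying both sides by T⁻¹ gives Y = T⁻¹L.
T has determinant -6; T⁻¹ = [[-1, 3/2, 5/6], [1, -2, -5/3], [1, -3/2, -7/6]].
Y = T⁻¹L = [[-1, 3/2, 5/6], [1, -2, -5/3], [1, -3/2, -7/6]] · [[12], [10], [-6]] = [[-2], [2], [4]].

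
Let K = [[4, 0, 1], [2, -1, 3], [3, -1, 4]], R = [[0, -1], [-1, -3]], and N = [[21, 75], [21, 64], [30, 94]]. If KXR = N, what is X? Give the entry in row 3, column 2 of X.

-5

X = K⁻¹NR⁻¹ (apply K⁻¹ on the left and R⁻¹ on the right).
det K = -3, so K⁻¹ = [[1/3, 1/3, -1/3], [-1/3, -13/3, 10/3], [-1/3, -4/3, 4/3]].
det R = -1; the adjugate gives R⁻¹ = [[3, -1], [-1, 0]].
K⁻¹N = [[4, 15], [2, 11], [5, 15]].
X = (K⁻¹N)R⁻¹ = [[-3, -4], [-5, -2], [0, -5]].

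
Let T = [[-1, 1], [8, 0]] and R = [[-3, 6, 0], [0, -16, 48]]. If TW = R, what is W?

W = [[0, -2, 6], [-3, 4, 6]]

T is on the left of W, so left-multiply by T⁻¹: W = T⁻¹R.
det T = -8; the adjugate gives T⁻¹ = [[0, 1/8], [1, 1/8]].
W = T⁻¹R = [[0, 1/8], [1, 1/8]] · [[-3, 6, 0], [0, -16, 48]] = [[0, -2, 6], [-3, 4, 6]].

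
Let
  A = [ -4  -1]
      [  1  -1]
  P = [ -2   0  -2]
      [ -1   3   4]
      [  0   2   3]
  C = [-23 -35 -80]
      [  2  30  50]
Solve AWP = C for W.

Left-multiply by A⁻¹ and right-multiply by P⁻¹: W = A⁻¹CP⁻¹.
det A = 5; the adjugate gives A⁻¹ = [[-1/5, 1/5], [-1/5, -4/5]].
P has determinant 2; P⁻¹ = [[1/2, -2, 3], [3/2, -3, 5], [-1, 2, -3]].
A⁻¹C = [[5, 13, 26], [3, -17, -24]].
W = (A⁻¹C)P⁻¹ = [[-4, 3, 2], [0, -3, -4]].

W = [[-4, 3, 2], [0, -3, -4]]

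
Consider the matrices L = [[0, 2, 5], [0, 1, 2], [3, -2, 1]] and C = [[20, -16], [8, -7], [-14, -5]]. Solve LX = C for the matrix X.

X = [[-6, -3], [0, -3], [4, -2]]

Left-multiplying both sides by L⁻¹ gives X = L⁻¹C.
L has determinant -3; L⁻¹ = [[-5/3, 4, 1/3], [-2, 5, 0], [1, -2, 0]].
X = L⁻¹C = [[-5/3, 4, 1/3], [-2, 5, 0], [1, -2, 0]] · [[20, -16], [8, -7], [-14, -5]] = [[-6, -3], [0, -3], [4, -2]].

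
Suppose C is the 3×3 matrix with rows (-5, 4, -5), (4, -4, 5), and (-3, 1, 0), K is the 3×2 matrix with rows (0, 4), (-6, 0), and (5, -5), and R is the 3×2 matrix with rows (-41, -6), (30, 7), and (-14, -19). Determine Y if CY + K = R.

Y = [[5, 3], [-4, -5], [0, -5]]

CY = R − K = [[-41, -10], [36, 7], [-19, -14]].
C is on the left of Y, so left-multiply by C⁻¹: Y = C⁻¹(R − K).
det C = 5, so C⁻¹ = [[-1, -1, 0], [-3, -3, 1], [-8/5, -7/5, 4/5]].
Y = C⁻¹(R − K) = [[5, 3], [-4, -5], [0, -5]].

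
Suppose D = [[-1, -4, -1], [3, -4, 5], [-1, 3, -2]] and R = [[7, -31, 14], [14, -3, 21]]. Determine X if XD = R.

Since D sits to the right of X, X = RD⁻¹.
D has determinant -2; D⁻¹ = [[7/2, 11/2, 12], [-1/2, -1/2, -1], [-5/2, -7/2, -8]].
X = RD⁻¹ = [[7, -31, 14], [14, -3, 21]] · [[7/2, 11/2, 12], [-1/2, -1/2, -1], [-5/2, -7/2, -8]] = [[5, 5, 3], [-2, 5, 3]].

X = [[5, 5, 3], [-2, 5, 3]]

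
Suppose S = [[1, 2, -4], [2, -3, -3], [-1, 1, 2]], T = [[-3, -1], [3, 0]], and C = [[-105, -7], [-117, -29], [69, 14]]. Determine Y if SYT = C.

Y = S⁻¹CT⁻¹ (apply S⁻¹ on the left and T⁻¹ on the right).
det S = -1; the adjugate gives S⁻¹ = [[3, 8, 18], [1, 2, 5], [1, 3, 7]].
det T = 3, so T⁻¹ = [[0, 1/3], [-1, -1]].
S⁻¹C = [[-9, -1], [6, 5], [27, 4]].
Y = (S⁻¹C)T⁻¹ = [[1, -2], [-5, -3], [-4, 5]].

Y = [[1, -2], [-5, -3], [-4, 5]]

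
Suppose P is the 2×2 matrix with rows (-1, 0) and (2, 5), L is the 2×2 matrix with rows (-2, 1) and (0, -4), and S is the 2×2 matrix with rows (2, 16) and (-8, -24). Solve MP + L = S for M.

MP = S − L = [[4, 15], [-8, -20]].
P is on the right of M, so right-multiply by P⁻¹: M = (S − L)P⁻¹.
det P = -5; the adjugate gives P⁻¹ = [[-1, 0], [2/5, 1/5]].
M = (S − L)P⁻¹ = [[2, 3], [0, -4]].

M = [[2, 3], [0, -4]]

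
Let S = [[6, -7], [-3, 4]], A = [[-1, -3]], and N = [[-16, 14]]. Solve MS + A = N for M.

M = [[-3, -1]]

MS = N − A = [[-15, 17]].
S is on the right of M, so right-multiply by S⁻¹: M = (N − A)S⁻¹.
S has determinant 3; S⁻¹ = [[4/3, 7/3], [1, 2]].
M = (N − A)S⁻¹ = [[-3, -1]].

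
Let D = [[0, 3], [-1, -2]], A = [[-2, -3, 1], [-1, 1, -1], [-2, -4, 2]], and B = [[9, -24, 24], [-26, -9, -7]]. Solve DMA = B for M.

Isolating M: multiply by D⁻¹ from the left and A⁻¹ from the right, so M = D⁻¹BA⁻¹.
det D = 3; the adjugate gives D⁻¹ = [[-2/3, -1], [1/3, 0]].
det A = -2, so A⁻¹ = [[1, -1, -1], [-2, 1, 3/2], [-3, 1, 5/2]].
D⁻¹B = [[20, 25, -9], [3, -8, 8]].
M = (D⁻¹B)A⁻¹ = [[-3, -4, -5], [-5, -3, 5]].

M = [[-3, -4, -5], [-5, -3, 5]]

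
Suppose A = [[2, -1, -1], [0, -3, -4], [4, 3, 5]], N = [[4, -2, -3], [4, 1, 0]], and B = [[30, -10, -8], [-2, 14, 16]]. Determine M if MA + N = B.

MA = B − N = [[26, -8, -5], [-6, 13, 16]].
Since A sits to the right of M, M = (B − N)A⁻¹.
det A = -2; the adjugate gives A⁻¹ = [[3/2, -1, -1/2], [8, -7, -4], [-6, 5, 3]].
M = (B − N)A⁻¹ = [[5, 5, 4], [-1, -5, -1]].

M = [[5, 5, 4], [-1, -5, -1]]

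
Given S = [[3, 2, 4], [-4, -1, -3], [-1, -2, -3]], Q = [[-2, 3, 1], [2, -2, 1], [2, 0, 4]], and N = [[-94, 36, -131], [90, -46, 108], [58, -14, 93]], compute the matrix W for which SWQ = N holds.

W = S⁻¹NQ⁻¹ (apply S⁻¹ on the left and Q⁻¹ on the right).
det S = 1, so S⁻¹ = [[-3, -2, -2], [-9, -5, -7], [7, 4, 5]].
det Q = 2; the adjugate gives Q⁻¹ = [[-4, -6, 5/2], [-3, -5, 2], [2, 3, -1]].
S⁻¹N = [[-14, 12, -9], [-10, 4, -12], [-8, -2, -20]].
W = (S⁻¹N)Q⁻¹ = [[2, -3, -2], [4, 4, -5], [-2, -2, -4]].

W = [[2, -3, -2], [4, 4, -5], [-2, -2, -4]]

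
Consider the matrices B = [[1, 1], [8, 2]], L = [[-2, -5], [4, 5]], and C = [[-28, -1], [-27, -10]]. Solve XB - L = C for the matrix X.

X = [[2, -4], [1, -3]]

XB = C + L = [[-30, -6], [-23, -5]].
B is on the right of X, so right-multiply by B⁻¹: X = (C + L)B⁻¹.
B has determinant -6; B⁻¹ = [[-1/3, 1/6], [4/3, -1/6]].
X = (C + L)B⁻¹ = [[2, -4], [1, -3]].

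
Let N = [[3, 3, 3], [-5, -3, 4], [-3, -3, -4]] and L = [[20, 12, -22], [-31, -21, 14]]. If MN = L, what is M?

N is on the right of M, so right-multiply by N⁻¹: M = LN⁻¹.
det N = -6; the adjugate gives N⁻¹ = [[-4, -1/2, -7/2], [16/3, 1/2, 9/2], [-1, 0, -1]].
M = LN⁻¹ = [[20, 12, -22], [-31, -21, 14]] · [[-4, -1/2, -7/2], [16/3, 1/2, 9/2], [-1, 0, -1]] = [[6, -4, 6], [-2, 5, 0]].

M = [[6, -4, 6], [-2, 5, 0]]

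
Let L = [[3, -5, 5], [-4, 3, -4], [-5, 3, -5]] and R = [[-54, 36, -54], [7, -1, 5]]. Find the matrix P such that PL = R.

P = [[0, 6, 6], [-1, 0, -2]]

L is on the right of P, so right-multiply by L⁻¹: P = RL⁻¹.
det L = 6, so L⁻¹ = [[-1/2, -5/3, 5/6], [0, 5/3, -4/3], [1/2, 8/3, -11/6]].
P = RL⁻¹ = [[-54, 36, -54], [7, -1, 5]] · [[-1/2, -5/3, 5/6], [0, 5/3, -4/3], [1/2, 8/3, -11/6]] = [[0, 6, 6], [-1, 0, -2]].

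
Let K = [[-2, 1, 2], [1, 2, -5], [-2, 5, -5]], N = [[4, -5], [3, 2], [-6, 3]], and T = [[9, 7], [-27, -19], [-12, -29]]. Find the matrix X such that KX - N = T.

KX = T + N = [[13, 2], [-24, -17], [-18, -26]].
Since K multiplies X on the left, X = K⁻¹(T + N).
K has determinant 3; K⁻¹ = [[5, 5, -3], [5, 14/3, -8/3], [3, 8/3, -5/3]].
X = K⁻¹(T + N) = [[-1, 3], [1, 0], [5, 4]].

X = [[-1, 3], [1, 0], [5, 4]]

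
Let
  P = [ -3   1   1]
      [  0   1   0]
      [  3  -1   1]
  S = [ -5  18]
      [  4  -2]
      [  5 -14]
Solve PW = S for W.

W = [[3, -6], [4, -2], [0, 2]]

P is on the left of W, so left-multiply by P⁻¹: W = P⁻¹S.
det P = -6, so P⁻¹ = [[-1/6, 1/3, 1/6], [0, 1, 0], [1/2, 0, 1/2]].
W = P⁻¹S = [[-1/6, 1/3, 1/6], [0, 1, 0], [1/2, 0, 1/2]] · [[-5, 18], [4, -2], [5, -14]] = [[3, -6], [4, -2], [0, 2]].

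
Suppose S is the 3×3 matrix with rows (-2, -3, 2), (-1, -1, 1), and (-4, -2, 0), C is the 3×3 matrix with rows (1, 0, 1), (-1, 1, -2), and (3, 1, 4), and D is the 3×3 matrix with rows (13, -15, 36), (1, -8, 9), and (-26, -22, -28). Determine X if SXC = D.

X = S⁻¹DC⁻¹ (apply S⁻¹ on the left and C⁻¹ on the right).
S has determinant 4; S⁻¹ = [[1/2, -1, -1/4], [-1, 2, 0], [-1/2, 2, -1/4]].
det C = 2; the adjugate gives C⁻¹ = [[3, 1/2, -1/2], [-1, 1/2, 1/2], [-2, -1/2, 1/2]].
S⁻¹D = [[12, 6, 16], [-11, -1, -18], [2, -3, 7]].
X = (S⁻¹D)C⁻¹ = [[-2, 1, 5], [4, 3, -4], [-5, -4, 1]].

X = [[-2, 1, 5], [4, 3, -4], [-5, -4, 1]]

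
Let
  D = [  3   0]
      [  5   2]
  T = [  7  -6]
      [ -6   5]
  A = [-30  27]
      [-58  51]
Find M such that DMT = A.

M = D⁻¹AT⁻¹ (apply D⁻¹ on the left and T⁻¹ on the right).
det D = 6, so D⁻¹ = [[1/3, 0], [-5/6, 1/2]].
det T = -1, so T⁻¹ = [[-5, -6], [-6, -7]].
D⁻¹A = [[-10, 9], [-4, 3]].
M = (D⁻¹A)T⁻¹ = [[-4, -3], [2, 3]].

M = [[-4, -3], [2, 3]]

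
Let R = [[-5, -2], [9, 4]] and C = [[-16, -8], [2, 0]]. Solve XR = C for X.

X = [[-4, -4], [-4, -2]]

Since R sits to the right of X, X = CR⁻¹.
det R = -2; the adjugate gives R⁻¹ = [[-2, -1], [9/2, 5/2]].
X = CR⁻¹ = [[-16, -8], [2, 0]] · [[-2, -1], [9/2, 5/2]] = [[-4, -4], [-4, -2]].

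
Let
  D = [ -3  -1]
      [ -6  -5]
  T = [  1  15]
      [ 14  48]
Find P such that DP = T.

P = [[1, -3], [-4, -6]]

Since D multiplies P on the left, P = D⁻¹T.
D has determinant 9; D⁻¹ = [[-5/9, 1/9], [2/3, -1/3]].
P = D⁻¹T = [[-5/9, 1/9], [2/3, -1/3]] · [[1, 15], [14, 48]] = [[1, -3], [-4, -6]].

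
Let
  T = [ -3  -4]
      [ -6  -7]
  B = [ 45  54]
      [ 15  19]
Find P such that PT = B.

P = [[-3, -6], [-3, -1]]

Right-multiplying both sides by T⁻¹ gives P = BT⁻¹.
T has determinant -3; T⁻¹ = [[7/3, -4/3], [-2, 1]].
P = BT⁻¹ = [[45, 54], [15, 19]] · [[7/3, -4/3], [-2, 1]] = [[-3, -6], [-3, -1]].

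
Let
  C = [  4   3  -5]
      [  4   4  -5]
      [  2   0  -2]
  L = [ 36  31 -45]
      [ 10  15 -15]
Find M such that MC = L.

M = [[5, 4, 0], [5, 0, -5]]

Right-multiplying both sides by C⁻¹ gives M = LC⁻¹.
det C = 2, so C⁻¹ = [[-4, 3, 5/2], [-1, 1, 0], [-4, 3, 2]].
M = LC⁻¹ = [[36, 31, -45], [10, 15, -15]] · [[-4, 3, 5/2], [-1, 1, 0], [-4, 3, 2]] = [[5, 4, 0], [5, 0, -5]].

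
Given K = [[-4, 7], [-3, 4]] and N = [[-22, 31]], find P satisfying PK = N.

Right-multiplying both sides by K⁻¹ gives P = NK⁻¹.
det K = 5; the adjugate gives K⁻¹ = [[4/5, -7/5], [3/5, -4/5]].
P = NK⁻¹ = [[-22, 31]] · [[4/5, -7/5], [3/5, -4/5]] = [[1, 6]].

P = [[1, 6]]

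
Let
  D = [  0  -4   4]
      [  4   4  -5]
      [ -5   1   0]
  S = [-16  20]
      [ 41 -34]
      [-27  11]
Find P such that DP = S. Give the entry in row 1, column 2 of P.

-2

Since D multiplies P on the left, P = D⁻¹S.
D has determinant -4; D⁻¹ = [[-5/4, -1, -1], [-25/4, -5, -4], [-6, -5, -4]].
P = D⁻¹S = [[-5/4, -1, -1], [-25/4, -5, -4], [-6, -5, -4]] · [[-16, 20], [41, -34], [-27, 11]] = [[6, -2], [3, 1], [-1, 6]].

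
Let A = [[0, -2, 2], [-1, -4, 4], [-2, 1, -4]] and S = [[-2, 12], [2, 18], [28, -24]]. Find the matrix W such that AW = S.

A is on the left of W, so left-multiply by A⁻¹: W = A⁻¹S.
det A = 6, so A⁻¹ = [[2, -1, 0], [-2, 2/3, -1/3], [-3/2, 2/3, -1/3]].
W = A⁻¹S = [[2, -1, 0], [-2, 2/3, -1/3], [-3/2, 2/3, -1/3]] · [[-2, 12], [2, 18], [28, -24]] = [[-6, 6], [-4, -4], [-5, 2]].

W = [[-6, 6], [-4, -4], [-5, 2]]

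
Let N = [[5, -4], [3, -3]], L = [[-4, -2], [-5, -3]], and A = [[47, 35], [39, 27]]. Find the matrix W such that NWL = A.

W = [[5, -3], [2, 2]]

W = N⁻¹AL⁻¹ (apply N⁻¹ on the left and L⁻¹ on the right).
det N = -3; the adjugate gives N⁻¹ = [[1, -4/3], [1, -5/3]].
det L = 2, so L⁻¹ = [[-3/2, 1], [5/2, -2]].
N⁻¹A = [[-5, -1], [-18, -10]].
W = (N⁻¹A)L⁻¹ = [[5, -3], [2, 2]].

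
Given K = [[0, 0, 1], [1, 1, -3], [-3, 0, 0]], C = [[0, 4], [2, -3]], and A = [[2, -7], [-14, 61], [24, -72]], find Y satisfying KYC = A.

Left-multiply by K⁻¹ and right-multiply by C⁻¹: Y = K⁻¹AC⁻¹.
K has determinant 3; K⁻¹ = [[0, 0, -1/3], [3, 1, 1/3], [1, 0, 0]].
C has determinant -8; C⁻¹ = [[3/8, 1/2], [1/4, 0]].
K⁻¹A = [[-8, 24], [0, 16], [2, -7]].
Y = (K⁻¹A)C⁻¹ = [[3, -4], [4, 0], [-1, 1]].

Y = [[3, -4], [4, 0], [-1, 1]]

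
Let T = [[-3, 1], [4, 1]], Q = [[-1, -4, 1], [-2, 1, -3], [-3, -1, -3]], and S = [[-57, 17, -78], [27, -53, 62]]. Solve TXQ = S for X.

X = [[2, -4, -2], [3, 3, 4]]

Left-multiply by T⁻¹ and right-multiply by Q⁻¹: X = T⁻¹SQ⁻¹.
det T = -7, so T⁻¹ = [[-1/7, 1/7], [4/7, 3/7]].
det Q = -1; the adjugate gives Q⁻¹ = [[6, 13, -11], [-3, -6, 5], [-5, -11, 9]].
T⁻¹S = [[12, -10, 20], [-21, -13, -18]].
X = (T⁻¹S)Q⁻¹ = [[2, -4, -2], [3, 3, 4]].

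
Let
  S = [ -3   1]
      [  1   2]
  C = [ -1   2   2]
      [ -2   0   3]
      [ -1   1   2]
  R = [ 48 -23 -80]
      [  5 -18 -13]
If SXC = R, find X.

X = S⁻¹RC⁻¹ (apply S⁻¹ on the left and C⁻¹ on the right).
det S = -7; the adjugate gives S⁻¹ = [[-2/7, 1/7], [1/7, 3/7]].
det C = 1; the adjugate gives C⁻¹ = [[-3, -2, 6], [1, 0, -1], [-2, -1, 4]].
S⁻¹R = [[-13, 4, 21], [9, -11, -17]].
X = (S⁻¹R)C⁻¹ = [[1, 5, 2], [-4, -1, -3]].

X = [[1, 5, 2], [-4, -1, -3]]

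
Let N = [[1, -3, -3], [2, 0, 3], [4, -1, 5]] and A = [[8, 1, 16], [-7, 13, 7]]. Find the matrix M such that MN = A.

N is on the right of M, so right-multiply by N⁻¹: M = AN⁻¹.
N has determinant 3; N⁻¹ = [[1, 6, -3], [2/3, 17/3, -3], [-2/3, -11/3, 2]].
M = AN⁻¹ = [[8, 1, 16], [-7, 13, 7]] · [[1, 6, -3], [2/3, 17/3, -3], [-2/3, -11/3, 2]] = [[-2, -5, 5], [-3, 6, -4]].

M = [[-2, -5, 5], [-3, 6, -4]]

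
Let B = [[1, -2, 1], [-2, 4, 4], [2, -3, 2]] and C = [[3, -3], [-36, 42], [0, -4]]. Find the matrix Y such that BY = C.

Y = [[-4, -5], [-6, 2], [-5, 6]]

B is on the left of Y, so left-multiply by B⁻¹: Y = B⁻¹C.
det B = -6, so B⁻¹ = [[-10/3, -1/6, 2], [-2, 0, 1], [1/3, 1/6, 0]].
Y = B⁻¹C = [[-10/3, -1/6, 2], [-2, 0, 1], [1/3, 1/6, 0]] · [[3, -3], [-36, 42], [0, -4]] = [[-4, -5], [-6, 2], [-5, 6]].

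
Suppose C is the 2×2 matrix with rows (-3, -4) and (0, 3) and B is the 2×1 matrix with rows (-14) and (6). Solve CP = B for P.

C is on the left of P, so left-multiply by C⁻¹: P = C⁻¹B.
det C = -9, so C⁻¹ = [[-1/3, -4/9], [0, 1/3]].
P = C⁻¹B = [[-1/3, -4/9], [0, 1/3]] · [[-14], [6]] = [[2], [2]].

P = [[2], [2]]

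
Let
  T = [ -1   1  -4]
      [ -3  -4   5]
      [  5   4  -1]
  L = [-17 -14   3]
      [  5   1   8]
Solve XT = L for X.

X = [[-2, -2, -5], [1, 3, 3]]

T is on the right of X, so right-multiply by T⁻¹: X = LT⁻¹.
T has determinant 6; T⁻¹ = [[-8/3, -5/2, -11/6], [11/3, 7/2, 17/6], [4/3, 3/2, 7/6]].
X = LT⁻¹ = [[-17, -14, 3], [5, 1, 8]] · [[-8/3, -5/2, -11/6], [11/3, 7/2, 17/6], [4/3, 3/2, 7/6]] = [[-2, -2, -5], [1, 3, 3]].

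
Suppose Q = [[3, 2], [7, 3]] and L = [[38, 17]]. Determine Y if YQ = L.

Y = [[1, 5]]

Right-multiplying both sides by Q⁻¹ gives Y = LQ⁻¹.
det Q = -5; the adjugate gives Q⁻¹ = [[-3/5, 2/5], [7/5, -3/5]].
Y = LQ⁻¹ = [[38, 17]] · [[-3/5, 2/5], [7/5, -3/5]] = [[1, 5]].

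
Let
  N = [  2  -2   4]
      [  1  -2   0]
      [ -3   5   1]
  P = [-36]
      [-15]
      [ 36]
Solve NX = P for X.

X = [[-5], [5], [-4]]

N is on the left of X, so left-multiply by N⁻¹: X = N⁻¹P.
det N = -6; the adjugate gives N⁻¹ = [[1/3, -11/3, -4/3], [1/6, -7/3, -2/3], [1/6, 2/3, 1/3]].
X = N⁻¹P = [[1/3, -11/3, -4/3], [1/6, -7/3, -2/3], [1/6, 2/3, 1/3]] · [[-36], [-15], [36]] = [[-5], [5], [-4]].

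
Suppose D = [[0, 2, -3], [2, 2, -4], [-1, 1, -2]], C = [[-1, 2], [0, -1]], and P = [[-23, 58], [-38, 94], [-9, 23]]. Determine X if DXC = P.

X = [[5, -2], [4, -3], [-5, 2]]

Left-multiply by D⁻¹ and right-multiply by C⁻¹: X = D⁻¹PC⁻¹.
det D = 4; the adjugate gives D⁻¹ = [[0, 1/4, -1/2], [2, -3/4, -3/2], [1, -1/2, -1]].
det C = 1; the adjugate gives C⁻¹ = [[-1, -2], [0, -1]].
D⁻¹P = [[-5, 12], [-4, 11], [5, -12]].
X = (D⁻¹P)C⁻¹ = [[5, -2], [4, -3], [-5, 2]].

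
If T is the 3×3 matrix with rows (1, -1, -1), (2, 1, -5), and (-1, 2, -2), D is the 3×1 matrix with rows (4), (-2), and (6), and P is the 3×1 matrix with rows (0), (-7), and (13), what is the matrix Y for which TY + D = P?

TY = P − D = [[-4], [-5], [7]].
T is on the left of Y, so left-multiply by T⁻¹: Y = T⁻¹(P − D).
det T = -6, so T⁻¹ = [[-4/3, 2/3, -1], [-3/2, 1/2, -1/2], [-5/6, 1/6, -1/2]].
Y = T⁻¹(P − D) = [[-5], [0], [-1]].

Y = [[-5], [0], [-1]]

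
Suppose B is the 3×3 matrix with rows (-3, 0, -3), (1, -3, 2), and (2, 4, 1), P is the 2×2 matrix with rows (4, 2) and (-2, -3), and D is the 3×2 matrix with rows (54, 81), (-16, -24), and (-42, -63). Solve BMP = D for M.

M = B⁻¹DP⁻¹ (apply B⁻¹ on the left and P⁻¹ on the right).
det B = 3; the adjugate gives B⁻¹ = [[-11/3, -4, -3], [1, 1, 1], [10/3, 4, 3]].
det P = -8, so P⁻¹ = [[3/8, 1/4], [-1/4, -1/2]].
B⁻¹D = [[-8, -12], [-4, -6], [-10, -15]].
M = (B⁻¹D)P⁻¹ = [[0, 4], [0, 2], [0, 5]].

M = [[0, 4], [0, 2], [0, 5]]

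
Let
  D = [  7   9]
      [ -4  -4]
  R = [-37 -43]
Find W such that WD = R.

D is on the right of W, so right-multiply by D⁻¹: W = RD⁻¹.
det D = 8; the adjugate gives D⁻¹ = [[-1/2, -9/8], [1/2, 7/8]].
W = RD⁻¹ = [[-37, -43]] · [[-1/2, -9/8], [1/2, 7/8]] = [[-3, 4]].

W = [[-3, 4]]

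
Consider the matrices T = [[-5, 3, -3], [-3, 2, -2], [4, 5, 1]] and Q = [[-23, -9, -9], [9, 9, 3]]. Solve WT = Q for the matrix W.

Right-multiplying both sides by T⁻¹ gives W = QT⁻¹.
det T = -6; the adjugate gives T⁻¹ = [[-2, 3, 0], [5/6, -7/6, 1/6], [23/6, -37/6, 1/6]].
W = QT⁻¹ = [[-23, -9, -9], [9, 9, 3]] · [[-2, 3, 0], [5/6, -7/6, 1/6], [23/6, -37/6, 1/6]] = [[4, -3, -3], [1, -2, 2]].

W = [[4, -3, -3], [1, -2, 2]]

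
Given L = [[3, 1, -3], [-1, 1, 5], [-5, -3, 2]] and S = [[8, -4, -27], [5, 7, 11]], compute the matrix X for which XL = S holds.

L is on the right of X, so right-multiply by L⁻¹: X = SL⁻¹.
det L = 4, so L⁻¹ = [[17/4, 7/4, 2], [-23/4, -9/4, -3], [2, 1, 1]].
X = SL⁻¹ = [[8, -4, -27], [5, 7, 11]] · [[17/4, 7/4, 2], [-23/4, -9/4, -3], [2, 1, 1]] = [[3, -4, 1], [3, 4, 0]].

X = [[3, -4, 1], [3, 4, 0]]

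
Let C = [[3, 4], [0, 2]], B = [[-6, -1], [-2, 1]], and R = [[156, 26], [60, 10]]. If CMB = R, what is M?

M = [[-2, 0], [-5, 0]]

Isolating M: multiply by C⁻¹ from the left and B⁻¹ from the right, so M = C⁻¹RB⁻¹.
det C = 6; the adjugate gives C⁻¹ = [[1/3, -2/3], [0, 1/2]].
B has determinant -8; B⁻¹ = [[-1/8, -1/8], [-1/4, 3/4]].
C⁻¹R = [[12, 2], [30, 5]].
M = (C⁻¹R)B⁻¹ = [[-2, 0], [-5, 0]].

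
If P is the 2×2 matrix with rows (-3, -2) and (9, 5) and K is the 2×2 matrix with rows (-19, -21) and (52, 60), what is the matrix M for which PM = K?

P is on the left of M, so left-multiply by P⁻¹: M = P⁻¹K.
P has determinant 3; P⁻¹ = [[5/3, 2/3], [-3, -1]].
M = P⁻¹K = [[5/3, 2/3], [-3, -1]] · [[-19, -21], [52, 60]] = [[3, 5], [5, 3]].

M = [[3, 5], [5, 3]]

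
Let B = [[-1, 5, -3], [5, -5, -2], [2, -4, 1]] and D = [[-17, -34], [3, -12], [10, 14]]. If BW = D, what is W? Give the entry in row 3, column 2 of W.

6

Left-multiplying both sides by B⁻¹ gives W = B⁻¹D.
det B = -2, so B⁻¹ = [[13/2, -7/2, 25/2], [9/2, -5/2, 17/2], [5, -3, 10]].
W = B⁻¹D = [[13/2, -7/2, 25/2], [9/2, -5/2, 17/2], [5, -3, 10]] · [[-17, -34], [3, -12], [10, 14]] = [[4, -4], [1, -4], [6, 6]].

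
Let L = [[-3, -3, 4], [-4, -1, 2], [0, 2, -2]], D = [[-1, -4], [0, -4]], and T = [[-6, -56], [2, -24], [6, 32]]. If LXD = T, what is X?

X = [[2, -2], [0, -2], [3, -1]]

X = L⁻¹TD⁻¹ (apply L⁻¹ on the left and D⁻¹ on the right).
det L = -2, so L⁻¹ = [[1, -1, 1], [4, -3, 5], [4, -3, 9/2]].
det D = 4; the adjugate gives D⁻¹ = [[-1, 1], [0, -1/4]].
L⁻¹T = [[-2, 0], [0, 8], [-3, -8]].
X = (L⁻¹T)D⁻¹ = [[2, -2], [0, -2], [3, -1]].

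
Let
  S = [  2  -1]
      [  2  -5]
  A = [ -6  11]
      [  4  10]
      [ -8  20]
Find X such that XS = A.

X = [[-1, -2], [5, -3], [0, -4]]

Since S sits to the right of X, X = AS⁻¹.
det S = -8; the adjugate gives S⁻¹ = [[5/8, -1/8], [1/4, -1/4]].
X = AS⁻¹ = [[-6, 11], [4, 10], [-8, 20]] · [[5/8, -1/8], [1/4, -1/4]] = [[-1, -2], [5, -3], [0, -4]].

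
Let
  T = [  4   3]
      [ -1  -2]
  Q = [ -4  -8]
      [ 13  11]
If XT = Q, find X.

X = [[0, 4], [3, -1]]

T is on the right of X, so right-multiply by T⁻¹: X = QT⁻¹.
det T = -5, so T⁻¹ = [[2/5, 3/5], [-1/5, -4/5]].
X = QT⁻¹ = [[-4, -8], [13, 11]] · [[2/5, 3/5], [-1/5, -4/5]] = [[0, 4], [3, -1]].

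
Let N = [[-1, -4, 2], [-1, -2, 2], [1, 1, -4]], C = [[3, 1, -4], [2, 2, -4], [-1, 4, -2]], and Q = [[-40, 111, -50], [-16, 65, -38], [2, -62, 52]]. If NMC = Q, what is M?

M = [[-1, -1, 1], [5, -4, -5], [-2, 4, 1]]

M = N⁻¹QC⁻¹ (apply N⁻¹ on the left and C⁻¹ on the right).
det N = 4; the adjugate gives N⁻¹ = [[3/2, -7/2, -1], [-1/2, 1/2, 0], [1/4, -3/4, -1/2]].
det C = 4, so C⁻¹ = [[3, -7/2, 1], [2, -5/2, 1], [5/2, -13/4, 1]].
N⁻¹Q = [[-6, 1, 6], [12, -23, 6], [1, 10, -10]].
M = (N⁻¹Q)C⁻¹ = [[-1, -1, 1], [5, -4, -5], [-2, 4, 1]].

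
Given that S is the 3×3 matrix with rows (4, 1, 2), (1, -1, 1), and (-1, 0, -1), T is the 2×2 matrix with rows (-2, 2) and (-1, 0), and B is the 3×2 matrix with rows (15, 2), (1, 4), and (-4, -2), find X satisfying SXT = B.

X = [[0, -2], [-1, -1], [1, -4]]

Isolating X: multiply by S⁻¹ from the left and T⁻¹ from the right, so X = S⁻¹BT⁻¹.
S has determinant 2; S⁻¹ = [[1/2, 1/2, 3/2], [0, -1, -1], [-1/2, -1/2, -5/2]].
T has determinant 2; T⁻¹ = [[0, -1], [1/2, -1]].
S⁻¹B = [[2, 0], [3, -2], [2, 2]].
X = (S⁻¹B)T⁻¹ = [[0, -2], [-1, -1], [1, -4]].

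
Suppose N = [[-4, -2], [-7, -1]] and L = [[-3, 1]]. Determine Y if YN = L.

Right-multiplying both sides by N⁻¹ gives Y = LN⁻¹.
N has determinant -10; N⁻¹ = [[1/10, -1/5], [-7/10, 2/5]].
Y = LN⁻¹ = [[-3, 1]] · [[1/10, -1/5], [-7/10, 2/5]] = [[-1, 1]].

Y = [[-1, 1]]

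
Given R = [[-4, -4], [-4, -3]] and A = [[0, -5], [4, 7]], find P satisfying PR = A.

P = [[5, -5], [-4, 3]]

Since R sits to the right of P, P = AR⁻¹.
det R = -4, so R⁻¹ = [[3/4, -1], [-1, 1]].
P = AR⁻¹ = [[0, -5], [4, 7]] · [[3/4, -1], [-1, 1]] = [[5, -5], [-4, 3]].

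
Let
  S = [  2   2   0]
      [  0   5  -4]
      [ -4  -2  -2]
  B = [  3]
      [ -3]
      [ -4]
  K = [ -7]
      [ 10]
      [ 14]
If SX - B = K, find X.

SX = K + B = [[-4], [7], [10]].
Since S multiplies X on the left, X = S⁻¹(K + B).
S has determinant -4; S⁻¹ = [[9/2, -1, 2], [-4, 1, -2], [-5, 1, -5/2]].
X = S⁻¹(K + B) = [[-5], [3], [2]].

X = [[-5], [3], [2]]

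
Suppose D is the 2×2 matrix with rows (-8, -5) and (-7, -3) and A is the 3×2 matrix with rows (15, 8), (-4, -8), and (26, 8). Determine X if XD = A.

Right-multiplying both sides by D⁻¹ gives X = AD⁻¹.
det D = -11, so D⁻¹ = [[3/11, -5/11], [-7/11, 8/11]].
X = AD⁻¹ = [[15, 8], [-4, -8], [26, 8]] · [[3/11, -5/11], [-7/11, 8/11]] = [[-1, -1], [4, -4], [2, -6]].

X = [[-1, -1], [4, -4], [2, -6]]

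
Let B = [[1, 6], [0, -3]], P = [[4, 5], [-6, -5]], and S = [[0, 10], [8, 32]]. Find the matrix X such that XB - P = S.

XB = S + P = [[4, 15], [2, 27]].
B is on the right of X, so right-multiply by B⁻¹: X = (S + P)B⁻¹.
det B = -3, so B⁻¹ = [[1, 2], [0, -1/3]].
X = (S + P)B⁻¹ = [[4, 3], [2, -5]].

X = [[4, 3], [2, -5]]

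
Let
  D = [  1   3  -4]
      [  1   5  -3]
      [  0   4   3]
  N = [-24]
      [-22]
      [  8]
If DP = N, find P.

P = [[-5], [-1], [4]]

Left-multiplying both sides by D⁻¹ gives P = D⁻¹N.
D has determinant 2; D⁻¹ = [[27/2, -25/2, 11/2], [-3/2, 3/2, -1/2], [2, -2, 1]].
P = D⁻¹N = [[27/2, -25/2, 11/2], [-3/2, 3/2, -1/2], [2, -2, 1]] · [[-24], [-22], [8]] = [[-5], [-1], [4]].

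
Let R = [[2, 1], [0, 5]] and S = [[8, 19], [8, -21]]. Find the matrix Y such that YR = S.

Y = [[4, 3], [4, -5]]

Right-multiplying both sides by R⁻¹ gives Y = SR⁻¹.
R has determinant 10; R⁻¹ = [[1/2, -1/10], [0, 1/5]].
Y = SR⁻¹ = [[8, 19], [8, -21]] · [[1/2, -1/10], [0, 1/5]] = [[4, 3], [4, -5]].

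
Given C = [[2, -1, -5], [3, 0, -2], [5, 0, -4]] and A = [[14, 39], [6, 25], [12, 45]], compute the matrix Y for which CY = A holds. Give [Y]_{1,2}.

5

C is on the left of Y, so left-multiply by C⁻¹: Y = C⁻¹A.
C has determinant -2; C⁻¹ = [[0, 2, -1], [-1, -17/2, 11/2], [0, 5/2, -3/2]].
Y = C⁻¹A = [[0, 2, -1], [-1, -17/2, 11/2], [0, 5/2, -3/2]] · [[14, 39], [6, 25], [12, 45]] = [[0, 5], [1, -4], [-3, -5]].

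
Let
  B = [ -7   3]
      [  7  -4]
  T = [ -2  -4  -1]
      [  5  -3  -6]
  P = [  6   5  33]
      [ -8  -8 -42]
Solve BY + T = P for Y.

Y = [[1, -3, -4], [5, -4, 2]]

BY = P − T = [[8, 9, 34], [-13, -5, -36]].
Left-multiplying both sides by B⁻¹ gives Y = B⁻¹(P − T).
det B = 7, so B⁻¹ = [[-4/7, -3/7], [-1, -1]].
Y = B⁻¹(P − T) = [[1, -3, -4], [5, -4, 2]].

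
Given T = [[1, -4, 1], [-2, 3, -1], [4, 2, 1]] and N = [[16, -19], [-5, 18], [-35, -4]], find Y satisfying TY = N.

Since T multiplies Y on the left, Y = T⁻¹N.
det T = -3, so T⁻¹ = [[-5/3, -2, -1/3], [2/3, 1, 1/3], [16/3, 6, 5/3]].
Y = T⁻¹N = [[-5/3, -2, -1/3], [2/3, 1, 1/3], [16/3, 6, 5/3]] · [[16, -19], [-5, 18], [-35, -4]] = [[-5, -3], [-6, 4], [-3, 0]].

Y = [[-5, -3], [-6, 4], [-3, 0]]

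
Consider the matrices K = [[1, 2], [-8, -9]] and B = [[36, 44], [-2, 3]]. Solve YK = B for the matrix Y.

Y = [[4, -4], [6, 1]]

Since K sits to the right of Y, Y = BK⁻¹.
det K = 7; the adjugate gives K⁻¹ = [[-9/7, -2/7], [8/7, 1/7]].
Y = BK⁻¹ = [[36, 44], [-2, 3]] · [[-9/7, -2/7], [8/7, 1/7]] = [[4, -4], [6, 1]].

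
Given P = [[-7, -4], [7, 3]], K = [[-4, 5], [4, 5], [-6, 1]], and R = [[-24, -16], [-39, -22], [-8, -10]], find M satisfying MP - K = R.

M = [[-1, -5], [2, -3], [3, 1]]

MP = R + K = [[-28, -11], [-35, -17], [-14, -9]].
P is on the right of M, so right-multiply by P⁻¹: M = (R + K)P⁻¹.
det P = 7; the adjugate gives P⁻¹ = [[3/7, 4/7], [-1, -1]].
M = (R + K)P⁻¹ = [[-1, -5], [2, -3], [3, 1]].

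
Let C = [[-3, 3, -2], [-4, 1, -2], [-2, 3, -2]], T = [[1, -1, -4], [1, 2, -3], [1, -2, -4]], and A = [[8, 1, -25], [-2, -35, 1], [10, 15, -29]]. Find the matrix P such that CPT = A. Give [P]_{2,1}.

Isolating P: multiply by C⁻¹ from the left and T⁻¹ from the right, so P = C⁻¹AT⁻¹.
det C = -4, so C⁻¹ = [[-1, 0, 1], [1, -1/2, -1/2], [5/2, -3/4, -9/4]].
T has determinant 1; T⁻¹ = [[-14, 4, 11], [1, 0, -1], [-4, 1, 3]].
C⁻¹A = [[2, 14, -4], [4, 11, -11], [-1, -5, 2]].
P = (C⁻¹A)T⁻¹ = [[2, 4, -4], [-1, 5, 0], [1, -2, 0]].

-1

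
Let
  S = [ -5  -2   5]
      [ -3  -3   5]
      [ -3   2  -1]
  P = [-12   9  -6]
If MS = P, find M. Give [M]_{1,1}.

-3

Since S sits to the right of M, M = PS⁻¹.
det S = -4; the adjugate gives S⁻¹ = [[7/4, -2, -5/4], [9/2, -5, -5/2], [15/4, -4, -9/4]].
M = PS⁻¹ = [[-12, 9, -6]] · [[7/4, -2, -5/4], [9/2, -5, -5/2], [15/4, -4, -9/4]] = [[-3, 3, 6]].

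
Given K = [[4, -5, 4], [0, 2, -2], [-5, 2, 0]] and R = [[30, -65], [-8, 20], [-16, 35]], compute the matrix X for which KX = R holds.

X = [[4, -5], [2, 5], [6, -5]]

Since K multiplies X on the left, X = K⁻¹R.
det K = 6; the adjugate gives K⁻¹ = [[2/3, 4/3, 1/3], [5/3, 10/3, 4/3], [5/3, 17/6, 4/3]].
X = K⁻¹R = [[2/3, 4/3, 1/3], [5/3, 10/3, 4/3], [5/3, 17/6, 4/3]] · [[30, -65], [-8, 20], [-16, 35]] = [[4, -5], [2, 5], [6, -5]].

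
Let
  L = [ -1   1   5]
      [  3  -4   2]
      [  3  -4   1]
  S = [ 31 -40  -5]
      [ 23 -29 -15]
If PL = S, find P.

P = [[-4, 6, 3], [-5, 4, 2]]

L is on the right of P, so right-multiply by L⁻¹: P = SL⁻¹.
det L = -1, so L⁻¹ = [[-4, 21, -22], [-3, 16, -17], [0, 1, -1]].
P = SL⁻¹ = [[31, -40, -5], [23, -29, -15]] · [[-4, 21, -22], [-3, 16, -17], [0, 1, -1]] = [[-4, 6, 3], [-5, 4, 2]].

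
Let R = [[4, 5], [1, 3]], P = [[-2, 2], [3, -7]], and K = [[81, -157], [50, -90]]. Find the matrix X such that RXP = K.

X = [[2, 1], [-4, 3]]

X = R⁻¹KP⁻¹ (apply R⁻¹ on the left and P⁻¹ on the right).
det R = 7, so R⁻¹ = [[3/7, -5/7], [-1/7, 4/7]].
P has determinant 8; P⁻¹ = [[-7/8, -1/4], [-3/8, -1/4]].
R⁻¹K = [[-1, -3], [17, -29]].
X = (R⁻¹K)P⁻¹ = [[2, 1], [-4, 3]].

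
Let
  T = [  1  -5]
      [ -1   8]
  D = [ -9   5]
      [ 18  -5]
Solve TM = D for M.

Left-multiplying both sides by T⁻¹ gives M = T⁻¹D.
T has determinant 3; T⁻¹ = [[8/3, 5/3], [1/3, 1/3]].
M = T⁻¹D = [[8/3, 5/3], [1/3, 1/3]] · [[-9, 5], [18, -5]] = [[6, 5], [3, 0]].

M = [[6, 5], [3, 0]]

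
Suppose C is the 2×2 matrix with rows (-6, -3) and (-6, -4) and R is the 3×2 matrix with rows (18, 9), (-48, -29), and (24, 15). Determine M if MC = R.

M = [[-3, 0], [3, 5], [-1, -3]]

Right-multiplying both sides by C⁻¹ gives M = RC⁻¹.
det C = 6, so C⁻¹ = [[-2/3, 1/2], [1, -1]].
M = RC⁻¹ = [[18, 9], [-48, -29], [24, 15]] · [[-2/3, 1/2], [1, -1]] = [[-3, 0], [3, 5], [-1, -3]].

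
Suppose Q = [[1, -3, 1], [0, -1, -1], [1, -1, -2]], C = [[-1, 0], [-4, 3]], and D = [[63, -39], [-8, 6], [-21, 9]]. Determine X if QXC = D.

X = [[5, -3], [4, 2], [-4, -4]]

Isolating X: multiply by Q⁻¹ from the left and C⁻¹ from the right, so X = Q⁻¹DC⁻¹.
Q has determinant 5; Q⁻¹ = [[1/5, -7/5, 4/5], [-1/5, -3/5, 1/5], [1/5, -2/5, -1/5]].
C has determinant -3; C⁻¹ = [[-1, 0], [-4/3, 1/3]].
Q⁻¹D = [[7, -9], [-12, 6], [20, -12]].
X = (Q⁻¹D)C⁻¹ = [[5, -3], [4, 2], [-4, -4]].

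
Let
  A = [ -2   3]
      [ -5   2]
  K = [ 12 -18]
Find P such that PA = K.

Since A sits to the right of P, P = KA⁻¹.
A has determinant 11; A⁻¹ = [[2/11, -3/11], [5/11, -2/11]].
P = KA⁻¹ = [[12, -18]] · [[2/11, -3/11], [5/11, -2/11]] = [[-6, 0]].

P = [[-6, 0]]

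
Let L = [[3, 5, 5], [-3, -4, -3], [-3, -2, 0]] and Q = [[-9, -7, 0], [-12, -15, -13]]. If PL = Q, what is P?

P = [[3, 5, 1], [-5, -4, 3]]

Since L sits to the right of P, P = QL⁻¹.
L has determinant -3; L⁻¹ = [[2, 10/3, -5/3], [-3, -5, 2], [2, 3, -1]].
P = QL⁻¹ = [[-9, -7, 0], [-12, -15, -13]] · [[2, 10/3, -5/3], [-3, -5, 2], [2, 3, -1]] = [[3, 5, 1], [-5, -4, 3]].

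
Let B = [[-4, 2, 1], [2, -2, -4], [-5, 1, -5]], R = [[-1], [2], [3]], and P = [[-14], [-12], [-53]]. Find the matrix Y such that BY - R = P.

BY = P + R = [[-15], [-10], [-50]].
B is on the left of Y, so left-multiply by B⁻¹: Y = B⁻¹(P + R).
det B = -4; the adjugate gives B⁻¹ = [[-7/2, -11/4, 3/2], [-15/2, -25/4, 7/2], [2, 3/2, -1]].
Y = B⁻¹(P + R) = [[5], [0], [5]].

Y = [[5], [0], [5]]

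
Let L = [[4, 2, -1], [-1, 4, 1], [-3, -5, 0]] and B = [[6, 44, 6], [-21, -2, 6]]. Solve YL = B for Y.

Y = [[0, 6, -4], [-1, 5, 4]]

L is on the right of Y, so right-multiply by L⁻¹: Y = BL⁻¹.
det L = -3; the adjugate gives L⁻¹ = [[-5/3, -5/3, -2], [1, 1, 1], [-17/3, -14/3, -6]].
Y = BL⁻¹ = [[6, 44, 6], [-21, -2, 6]] · [[-5/3, -5/3, -2], [1, 1, 1], [-17/3, -14/3, -6]] = [[0, 6, -4], [-1, 5, 4]].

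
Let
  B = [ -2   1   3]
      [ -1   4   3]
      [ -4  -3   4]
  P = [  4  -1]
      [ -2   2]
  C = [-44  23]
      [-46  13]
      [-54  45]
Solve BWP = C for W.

Left-multiply by B⁻¹ and right-multiply by P⁻¹: W = B⁻¹CP⁻¹.
det B = -1, so B⁻¹ = [[-25, 13, 9], [8, -4, -3], [-19, 10, 7]].
det P = 6, so P⁻¹ = [[1/3, 1/6], [1/3, 2/3]].
B⁻¹C = [[16, -1], [-6, -3], [-2, 8]].
W = (B⁻¹C)P⁻¹ = [[5, 2], [-3, -3], [2, 5]].

W = [[5, 2], [-3, -3], [2, 5]]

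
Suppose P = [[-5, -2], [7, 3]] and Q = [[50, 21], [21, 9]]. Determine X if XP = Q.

X = [[-3, 5], [0, 3]]

P is on the right of X, so right-multiply by P⁻¹: X = QP⁻¹.
det P = -1, so P⁻¹ = [[-3, -2], [7, 5]].
X = QP⁻¹ = [[50, 21], [21, 9]] · [[-3, -2], [7, 5]] = [[-3, 5], [0, 3]].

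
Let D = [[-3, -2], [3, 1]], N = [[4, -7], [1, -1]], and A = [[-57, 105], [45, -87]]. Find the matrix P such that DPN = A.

Left-multiply by D⁻¹ and right-multiply by N⁻¹: P = D⁻¹AN⁻¹.
det D = 3, so D⁻¹ = [[1/3, 2/3], [-1, -1]].
N has determinant 3; N⁻¹ = [[-1/3, 7/3], [-1/3, 4/3]].
D⁻¹A = [[11, -23], [12, -18]].
P = (D⁻¹A)N⁻¹ = [[4, -5], [2, 4]].

P = [[4, -5], [2, 4]]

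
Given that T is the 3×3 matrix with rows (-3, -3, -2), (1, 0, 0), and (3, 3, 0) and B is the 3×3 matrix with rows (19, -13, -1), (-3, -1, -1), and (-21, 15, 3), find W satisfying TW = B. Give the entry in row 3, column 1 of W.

T is on the left of W, so left-multiply by T⁻¹: W = T⁻¹B.
det T = -6; the adjugate gives T⁻¹ = [[0, 1, 0], [0, -1, 1/3], [-1/2, 0, -1/2]].
W = T⁻¹B = [[0, 1, 0], [0, -1, 1/3], [-1/2, 0, -1/2]] · [[19, -13, -1], [-3, -1, -1], [-21, 15, 3]] = [[-3, -1, -1], [-4, 6, 2], [1, -1, -1]].

1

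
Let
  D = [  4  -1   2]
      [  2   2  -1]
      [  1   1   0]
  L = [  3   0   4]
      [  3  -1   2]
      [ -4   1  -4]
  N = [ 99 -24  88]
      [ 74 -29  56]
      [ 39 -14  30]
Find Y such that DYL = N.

Left-multiply by D⁻¹ and right-multiply by L⁻¹: Y = D⁻¹NL⁻¹.
det D = 5; the adjugate gives D⁻¹ = [[1/5, 2/5, -3/5], [-1/5, -2/5, 8/5], [0, -1, 2]].
det L = 2; the adjugate gives L⁻¹ = [[1, 2, 2], [2, 2, 3], [-1/2, -3/2, -3/2]].
D⁻¹N = [[26, -8, 22], [13, -6, 8], [4, 1, 4]].
Y = (D⁻¹N)L⁻¹ = [[-1, 3, -5], [-3, 2, -4], [4, 4, 5]].

Y = [[-1, 3, -5], [-3, 2, -4], [4, 4, 5]]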